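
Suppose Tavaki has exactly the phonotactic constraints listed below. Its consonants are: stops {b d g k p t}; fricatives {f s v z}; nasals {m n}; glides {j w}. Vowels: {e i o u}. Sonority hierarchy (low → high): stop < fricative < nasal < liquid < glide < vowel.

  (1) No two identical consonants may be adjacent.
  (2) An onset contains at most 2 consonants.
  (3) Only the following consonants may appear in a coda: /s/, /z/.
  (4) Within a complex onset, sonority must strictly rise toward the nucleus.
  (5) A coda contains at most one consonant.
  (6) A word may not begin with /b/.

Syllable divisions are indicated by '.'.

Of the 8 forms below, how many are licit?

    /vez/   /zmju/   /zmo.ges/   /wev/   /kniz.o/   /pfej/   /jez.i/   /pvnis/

/vez/ — σ1 onset /v/, coda /z/ ok → licit
/zmju/ — violates constraint 2: syllable 1 onset /zmj/ has 3 consonants (> 2) → illicit
/zmo.ges/ — σ1 onset /zm/ (2→3 rises), coda /∅/ ok; σ2 onset /g/, coda /s/ ok → licit
/wev/ — violates constraint 3: syllable 1 coda contains /v/, which is not a licensed coda consonant → illicit
/kniz.o/ — σ1 onset /kn/ (1→3 rises), coda /z/ ok; σ2 onset /∅/, coda /∅/ ok → licit
/pfej/ — violates constraint 3: syllable 1 coda contains /j/, which is not a licensed coda consonant → illicit
/jez.i/ — σ1 onset /j/, coda /z/ ok; σ2 onset /∅/, coda /∅/ ok → licit
/pvnis/ — violates constraint 2: syllable 1 onset /pvn/ has 3 consonants (> 2) → illicit
Licit: /vez/, /zmo.ges/, /kniz.o/, /jez.i/ → 4.

4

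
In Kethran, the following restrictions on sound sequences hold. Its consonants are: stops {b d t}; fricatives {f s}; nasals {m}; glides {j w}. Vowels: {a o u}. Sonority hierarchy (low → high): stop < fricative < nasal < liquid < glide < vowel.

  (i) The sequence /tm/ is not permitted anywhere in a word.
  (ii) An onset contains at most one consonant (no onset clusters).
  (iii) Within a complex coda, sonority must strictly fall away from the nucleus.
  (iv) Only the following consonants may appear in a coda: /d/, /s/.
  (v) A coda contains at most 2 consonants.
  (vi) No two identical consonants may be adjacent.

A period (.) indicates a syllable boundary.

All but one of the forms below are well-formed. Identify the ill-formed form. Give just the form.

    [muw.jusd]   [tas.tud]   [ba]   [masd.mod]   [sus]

[muw.jusd]

[muw.jusd] — violates constraint (iv): syllable 1 coda contains /w/, which is not a licensed coda consonant → ill-formed
[tas.tud] — σ1 onset /t/, coda /s/ ok; σ2 onset /t/, coda /d/ ok → well-formed
[ba] — σ1 onset /b/, coda /∅/ ok → well-formed
[masd.mod] — σ1 onset /m/, coda /sd/ (2→1 falls) ok; σ2 onset /m/, coda /d/ ok → well-formed
[sus] — σ1 onset /s/, coda /s/ ok → well-formed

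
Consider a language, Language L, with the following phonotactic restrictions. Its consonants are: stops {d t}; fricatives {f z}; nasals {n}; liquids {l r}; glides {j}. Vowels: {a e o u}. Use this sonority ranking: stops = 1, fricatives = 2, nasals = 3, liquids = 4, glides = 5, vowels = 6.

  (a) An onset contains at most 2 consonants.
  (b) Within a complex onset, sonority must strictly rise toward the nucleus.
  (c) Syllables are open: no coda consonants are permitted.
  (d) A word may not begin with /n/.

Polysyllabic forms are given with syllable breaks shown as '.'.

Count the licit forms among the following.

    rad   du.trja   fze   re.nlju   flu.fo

rad — violates constraint (c): syllable 1 coda /d/ has 1 consonant (> 0) → illicit
du.trja — violates constraint (a): syllable 2 onset /trj/ has 3 consonants (> 2) → illicit
fze — violates constraint (b): syllable 1 onset /fz/: /f/ (fricative, 2) → /z/ (fricative, 2) does not rise → illicit
re.nlju — violates constraint (a): syllable 2 onset /nlj/ has 3 consonants (> 2) → illicit
flu.fo — σ1 onset /fl/ (2→4 rises), coda /∅/ ok; σ2 onset /f/, coda /∅/ ok → licit
Licit: flu.fo → 1.

1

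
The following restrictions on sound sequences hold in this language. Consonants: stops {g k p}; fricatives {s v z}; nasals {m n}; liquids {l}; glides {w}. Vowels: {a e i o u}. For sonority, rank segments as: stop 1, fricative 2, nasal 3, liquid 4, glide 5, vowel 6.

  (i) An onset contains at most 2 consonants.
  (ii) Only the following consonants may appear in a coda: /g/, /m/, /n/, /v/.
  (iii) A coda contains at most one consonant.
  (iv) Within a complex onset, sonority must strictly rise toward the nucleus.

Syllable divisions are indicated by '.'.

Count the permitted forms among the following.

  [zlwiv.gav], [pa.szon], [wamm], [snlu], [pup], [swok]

[zlwiv.gav] — violates constraint (i): syllable 1 onset /zlw/ has 3 consonants (> 2) → not permitted
[pa.szon] — violates constraint (iv): syllable 2 onset /sz/: /s/ (fricative, 2) → /z/ (fricative, 2) does not rise → not permitted
[wamm] — violates constraint (iii): syllable 1 coda /mm/ has 2 consonants (> 1) → not permitted
[snlu] — violates constraint (i): syllable 1 onset /snl/ has 3 consonants (> 2) → not permitted
[pup] — violates constraint (ii): syllable 1 coda contains /p/, which is not a licensed coda consonant → not permitted
[swok] — violates constraint (ii): syllable 1 coda contains /k/, which is not a licensed coda consonant → not permitted
No form is permitted → 0.

0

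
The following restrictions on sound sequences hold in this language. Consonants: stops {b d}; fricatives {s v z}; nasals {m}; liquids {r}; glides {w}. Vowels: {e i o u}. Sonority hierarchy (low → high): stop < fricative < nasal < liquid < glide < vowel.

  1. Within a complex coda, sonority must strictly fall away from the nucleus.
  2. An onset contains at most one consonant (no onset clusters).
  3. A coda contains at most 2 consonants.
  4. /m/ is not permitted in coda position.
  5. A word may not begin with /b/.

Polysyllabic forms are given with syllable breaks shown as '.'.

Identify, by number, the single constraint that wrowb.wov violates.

wrowb.wov: syllable 1 onset /wr/ has 2 consonants (> 1).
This is a violation of constraint 2: "An onset contains at most one consonant (no onset clusters)."
The remaining constraints (1, 3, 4, 5) are satisfied.

2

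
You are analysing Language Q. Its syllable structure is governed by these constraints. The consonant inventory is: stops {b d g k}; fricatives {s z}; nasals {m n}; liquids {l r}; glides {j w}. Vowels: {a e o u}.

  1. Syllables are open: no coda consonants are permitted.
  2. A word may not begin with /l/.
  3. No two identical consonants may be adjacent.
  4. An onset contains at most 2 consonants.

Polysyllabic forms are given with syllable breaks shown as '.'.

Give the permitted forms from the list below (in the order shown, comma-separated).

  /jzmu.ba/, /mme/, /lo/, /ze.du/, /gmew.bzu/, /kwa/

/ze.du/, /kwa/

/jzmu.ba/ — violates constraint 4: syllable 1 onset /jzm/ has 3 consonants (> 2) → not permitted
/mme/ — violates constraint 3: adjacent identical consonants /mm/ → not permitted
/lo/ — violates constraint 2: word begins with /l/ → not permitted
/ze.du/ — σ1 onset /z/, coda /∅/ ok; σ2 onset /d/, coda /∅/ ok → permitted
/gmew.bzu/ — violates constraint 1: syllable 1 coda /w/ has 1 consonant (> 0) → not permitted
/kwa/ — σ1 onset /kw/ (2C), coda /∅/ ok → permitted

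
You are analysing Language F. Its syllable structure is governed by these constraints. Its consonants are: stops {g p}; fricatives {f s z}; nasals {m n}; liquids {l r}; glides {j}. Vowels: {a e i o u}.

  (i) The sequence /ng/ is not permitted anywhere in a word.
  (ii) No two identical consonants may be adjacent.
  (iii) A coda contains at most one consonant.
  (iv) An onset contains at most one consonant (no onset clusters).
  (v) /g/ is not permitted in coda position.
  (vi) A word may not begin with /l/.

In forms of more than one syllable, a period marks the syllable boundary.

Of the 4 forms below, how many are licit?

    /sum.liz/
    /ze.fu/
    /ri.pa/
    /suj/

/sum.liz/ — σ1 onset /s/, coda /m/ ok; σ2 onset /l/, coda /z/ ok → licit
/ze.fu/ — σ1 onset /z/, coda /∅/ ok; σ2 onset /f/, coda /∅/ ok → licit
/ri.pa/ — σ1 onset /r/, coda /∅/ ok; σ2 onset /p/, coda /∅/ ok → licit
/suj/ — σ1 onset /s/, coda /j/ ok → licit
Licit: /sum.liz/, /ze.fu/, /ri.pa/, /suj/ → 4.

4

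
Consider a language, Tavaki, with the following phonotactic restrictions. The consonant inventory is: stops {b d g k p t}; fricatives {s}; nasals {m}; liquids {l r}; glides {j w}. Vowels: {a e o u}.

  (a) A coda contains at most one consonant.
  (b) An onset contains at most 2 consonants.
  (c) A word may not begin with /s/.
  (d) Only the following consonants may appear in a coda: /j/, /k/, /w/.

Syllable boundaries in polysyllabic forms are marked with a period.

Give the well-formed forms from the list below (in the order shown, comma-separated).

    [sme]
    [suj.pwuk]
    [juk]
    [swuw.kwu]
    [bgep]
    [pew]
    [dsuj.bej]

[juk], [pew], [dsuj.bej]

[sme] — violates constraint (c): word begins with /s/ → ill-formed
[suj.pwuk] — violates constraint (c): word begins with /s/ → ill-formed
[juk] — σ1 onset /j/, coda /k/ ok → well-formed
[swuw.kwu] — violates constraint (c): word begins with /s/ → ill-formed
[bgep] — violates constraint (d): syllable 1 coda contains /p/, which is not a licensed coda consonant → ill-formed
[pew] — σ1 onset /p/, coda /w/ ok → well-formed
[dsuj.bej] — σ1 onset /ds/ (2C), coda /j/ ok; σ2 onset /b/, coda /j/ ok → well-formed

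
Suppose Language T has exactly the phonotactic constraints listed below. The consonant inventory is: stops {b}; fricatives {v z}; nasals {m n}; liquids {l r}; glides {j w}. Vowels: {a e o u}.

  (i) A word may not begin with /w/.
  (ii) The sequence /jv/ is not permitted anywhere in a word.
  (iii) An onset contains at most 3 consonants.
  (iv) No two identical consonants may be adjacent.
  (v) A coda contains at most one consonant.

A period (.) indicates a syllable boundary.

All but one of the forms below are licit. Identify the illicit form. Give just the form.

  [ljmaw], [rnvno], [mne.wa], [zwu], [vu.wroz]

[ljmaw] — σ1 onset /ljm/ (3C), coda /w/ ok → licit
[rnvno] — violates constraint (iii): syllable 1 onset /rnvn/ has 4 consonants (> 3) → illicit
[mne.wa] — σ1 onset /mn/ (2C), coda /∅/ ok; σ2 onset /w/, coda /∅/ ok → licit
[zwu] — σ1 onset /zw/ (2C), coda /∅/ ok → licit
[vu.wroz] — σ1 onset /v/, coda /∅/ ok; σ2 onset /wr/ (2C), coda /z/ ok → licit

[rnvno]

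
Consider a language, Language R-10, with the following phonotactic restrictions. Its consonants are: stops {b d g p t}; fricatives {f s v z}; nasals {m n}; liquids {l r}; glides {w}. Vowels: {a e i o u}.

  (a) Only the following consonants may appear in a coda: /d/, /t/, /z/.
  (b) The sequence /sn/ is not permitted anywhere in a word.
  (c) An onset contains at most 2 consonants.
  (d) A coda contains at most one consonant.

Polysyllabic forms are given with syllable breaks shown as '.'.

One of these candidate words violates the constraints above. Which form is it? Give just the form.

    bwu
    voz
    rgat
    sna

sna

bwu — σ1 onset /bw/ (2C), coda /∅/ ok → well-formed
voz — σ1 onset /v/, coda /z/ ok → well-formed
rgat — σ1 onset /rg/ (2C), coda /t/ ok → well-formed
sna — violates constraint (b): contains banned sequence /sn/ → ill-formed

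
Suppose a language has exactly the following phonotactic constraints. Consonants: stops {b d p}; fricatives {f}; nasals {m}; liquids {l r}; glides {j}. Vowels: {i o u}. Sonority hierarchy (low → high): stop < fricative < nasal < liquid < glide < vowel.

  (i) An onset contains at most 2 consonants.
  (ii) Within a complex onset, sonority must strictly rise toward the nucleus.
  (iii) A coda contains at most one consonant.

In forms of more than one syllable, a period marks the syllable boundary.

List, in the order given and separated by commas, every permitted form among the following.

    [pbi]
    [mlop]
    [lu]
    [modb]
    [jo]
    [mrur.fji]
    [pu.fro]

[mlop], [lu], [jo], [mrur.fji], [pu.fro]

[pbi] — violates constraint (ii): syllable 1 onset /pb/: /p/ (stop, 1) → /b/ (stop, 1) does not rise → not permitted
[mlop] — σ1 onset /ml/ (3→4 rises), coda /p/ ok → permitted
[lu] — σ1 onset /l/, coda /∅/ ok → permitted
[modb] — violates constraint (iii): syllable 1 coda /db/ has 2 consonants (> 1) → not permitted
[jo] — σ1 onset /j/, coda /∅/ ok → permitted
[mrur.fji] — σ1 onset /mr/ (3→4 rises), coda /r/ ok; σ2 onset /fj/ (2→5 rises), coda /∅/ ok → permitted
[pu.fro] — σ1 onset /p/, coda /∅/ ok; σ2 onset /fr/ (2→4 rises), coda /∅/ ok → permitted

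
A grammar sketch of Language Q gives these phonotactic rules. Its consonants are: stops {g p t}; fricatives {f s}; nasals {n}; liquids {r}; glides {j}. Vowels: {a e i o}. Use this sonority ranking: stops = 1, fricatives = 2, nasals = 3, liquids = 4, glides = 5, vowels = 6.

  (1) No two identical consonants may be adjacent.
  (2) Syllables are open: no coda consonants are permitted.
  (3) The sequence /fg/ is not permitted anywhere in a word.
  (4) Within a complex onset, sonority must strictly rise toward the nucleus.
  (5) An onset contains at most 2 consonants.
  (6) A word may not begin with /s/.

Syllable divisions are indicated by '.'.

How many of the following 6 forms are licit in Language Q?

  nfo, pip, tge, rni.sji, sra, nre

nfo — violates constraint 4: syllable 1 onset /nf/: /n/ (nasal, 3) → /f/ (fricative, 2) does not rise → illicit
pip — violates constraint 2: syllable 1 coda /p/ has 1 consonant (> 0) → illicit
tge — violates constraint 4: syllable 1 onset /tg/: /t/ (stop, 1) → /g/ (stop, 1) does not rise → illicit
rni.sji — violates constraint 4: syllable 1 onset /rn/: /r/ (liquid, 4) → /n/ (nasal, 3) does not rise → illicit
sra — violates constraint 6: word begins with /s/ → illicit
nre — σ1 onset /nr/ (3→4 rises), coda /∅/ ok → licit
Licit: nre → 1.

1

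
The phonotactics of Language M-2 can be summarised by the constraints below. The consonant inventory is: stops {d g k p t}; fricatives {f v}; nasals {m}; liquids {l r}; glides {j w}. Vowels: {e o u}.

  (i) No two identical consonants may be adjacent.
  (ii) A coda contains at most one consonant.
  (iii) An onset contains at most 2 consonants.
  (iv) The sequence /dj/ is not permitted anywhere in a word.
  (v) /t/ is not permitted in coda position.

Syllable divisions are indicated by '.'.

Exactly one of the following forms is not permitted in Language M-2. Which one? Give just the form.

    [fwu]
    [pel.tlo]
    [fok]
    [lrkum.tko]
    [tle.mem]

[lrkum.tko]

[fwu] — σ1 onset /fw/ (2C), coda /∅/ ok → permitted
[pel.tlo] — σ1 onset /p/, coda /l/ ok; σ2 onset /tl/ (2C), coda /∅/ ok → permitted
[fok] — σ1 onset /f/, coda /k/ ok → permitted
[lrkum.tko] — violates constraint (iii): syllable 1 onset /lrk/ has 3 consonants (> 2) → not permitted
[tle.mem] — σ1 onset /tl/ (2C), coda /∅/ ok; σ2 onset /m/, coda /m/ ok → permitted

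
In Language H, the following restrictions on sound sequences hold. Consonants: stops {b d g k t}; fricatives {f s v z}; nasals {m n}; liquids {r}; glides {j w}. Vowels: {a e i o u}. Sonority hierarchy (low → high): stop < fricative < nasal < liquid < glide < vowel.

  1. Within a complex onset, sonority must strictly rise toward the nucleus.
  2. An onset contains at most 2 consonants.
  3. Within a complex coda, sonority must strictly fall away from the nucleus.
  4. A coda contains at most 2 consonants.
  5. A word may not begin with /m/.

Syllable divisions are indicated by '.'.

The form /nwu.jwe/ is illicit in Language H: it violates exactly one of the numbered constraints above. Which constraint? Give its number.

1

/nwu.jwe/: syllable 2 onset /jw/: /j/ (glide, 5) → /w/ (glide, 5) does not rise.
This is a violation of constraint 1: "Within a complex onset, sonority must strictly rise toward the nucleus."
The remaining constraints (2, 3, 4, 5) are satisfied.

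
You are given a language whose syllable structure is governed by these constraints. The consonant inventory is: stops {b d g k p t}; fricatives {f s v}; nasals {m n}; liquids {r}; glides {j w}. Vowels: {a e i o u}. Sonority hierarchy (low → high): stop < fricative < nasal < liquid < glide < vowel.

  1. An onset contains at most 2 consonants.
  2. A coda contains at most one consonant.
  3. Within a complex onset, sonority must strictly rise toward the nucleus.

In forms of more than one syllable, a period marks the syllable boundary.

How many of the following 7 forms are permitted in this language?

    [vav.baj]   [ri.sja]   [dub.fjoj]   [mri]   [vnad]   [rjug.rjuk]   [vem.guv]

[vav.baj] — σ1 onset /v/, coda /v/ ok; σ2 onset /b/, coda /j/ ok → permitted
[ri.sja] — σ1 onset /r/, coda /∅/ ok; σ2 onset /sj/ (2→5 rises), coda /∅/ ok → permitted
[dub.fjoj] — σ1 onset /d/, coda /b/ ok; σ2 onset /fj/ (2→5 rises), coda /j/ ok → permitted
[mri] — σ1 onset /mr/ (3→4 rises), coda /∅/ ok → permitted
[vnad] — σ1 onset /vn/ (2→3 rises), coda /d/ ok → permitted
[rjug.rjuk] — σ1 onset /rj/ (4→5 rises), coda /g/ ok; σ2 onset /rj/ (4→5 rises), coda /k/ ok → permitted
[vem.guv] — σ1 onset /v/, coda /m/ ok; σ2 onset /g/, coda /v/ ok → permitted
Permitted: [vav.baj], [ri.sja], [dub.fjoj], [mri], [vnad], [rjug.rjuk], [vem.guv] → 7.

7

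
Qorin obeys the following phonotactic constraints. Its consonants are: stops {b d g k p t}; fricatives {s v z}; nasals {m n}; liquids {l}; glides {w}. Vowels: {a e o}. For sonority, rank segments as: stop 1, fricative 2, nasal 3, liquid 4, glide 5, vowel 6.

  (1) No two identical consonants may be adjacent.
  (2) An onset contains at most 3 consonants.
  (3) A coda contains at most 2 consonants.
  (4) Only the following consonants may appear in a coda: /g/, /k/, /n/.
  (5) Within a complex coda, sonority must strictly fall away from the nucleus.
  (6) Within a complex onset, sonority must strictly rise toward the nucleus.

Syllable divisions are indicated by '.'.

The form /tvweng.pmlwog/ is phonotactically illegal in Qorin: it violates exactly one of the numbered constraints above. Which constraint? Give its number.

2

/tvweng.pmlwog/: syllable 2 onset /pmlw/ has 4 consonants (> 3).
This is a violation of constraint 2: "An onset contains at most 3 consonants."
The remaining constraints (1, 3, 4, 5, 6) are satisfied.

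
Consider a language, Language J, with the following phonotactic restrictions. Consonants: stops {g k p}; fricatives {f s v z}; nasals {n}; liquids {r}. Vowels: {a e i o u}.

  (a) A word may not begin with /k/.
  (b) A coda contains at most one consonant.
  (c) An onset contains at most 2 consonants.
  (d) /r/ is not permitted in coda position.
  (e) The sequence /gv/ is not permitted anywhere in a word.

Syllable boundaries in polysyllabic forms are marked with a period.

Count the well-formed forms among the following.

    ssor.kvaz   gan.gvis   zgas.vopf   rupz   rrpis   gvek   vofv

0

ssor.kvaz — violates constraint (d): syllable 1 coda contains /r/ → ill-formed
gan.gvis — violates constraint (e): contains banned sequence /gv/ → ill-formed
zgas.vopf — violates constraint (b): syllable 2 coda /pf/ has 2 consonants (> 1) → ill-formed
rupz — violates constraint (b): syllable 1 coda /pz/ has 2 consonants (> 1) → ill-formed
rrpis — violates constraint (c): syllable 1 onset /rrp/ has 3 consonants (> 2) → ill-formed
gvek — violates constraint (e): contains banned sequence /gv/ → ill-formed
vofv — violates constraint (b): syllable 1 coda /fv/ has 2 consonants (> 1) → ill-formed
No form is well-formed → 0.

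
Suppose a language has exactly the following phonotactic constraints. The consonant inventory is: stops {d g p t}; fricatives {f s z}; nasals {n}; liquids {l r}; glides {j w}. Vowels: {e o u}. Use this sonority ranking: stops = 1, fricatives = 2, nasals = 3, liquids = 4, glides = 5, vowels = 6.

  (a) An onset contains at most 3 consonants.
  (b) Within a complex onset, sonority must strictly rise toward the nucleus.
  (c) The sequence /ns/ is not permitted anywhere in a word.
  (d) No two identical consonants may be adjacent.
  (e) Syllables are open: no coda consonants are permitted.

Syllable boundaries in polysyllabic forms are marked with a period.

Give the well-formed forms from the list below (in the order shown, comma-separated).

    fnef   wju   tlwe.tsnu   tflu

fnef — violates constraint (e): syllable 1 coda /f/ has 1 consonant (> 0) → ill-formed
wju — violates constraint (b): syllable 1 onset /wj/: /w/ (glide, 5) → /j/ (glide, 5) does not rise → ill-formed
tlwe.tsnu — σ1 onset /tlw/ (1→4→5 rises), coda /∅/ ok; σ2 onset /tsn/ (1→2→3 rises), coda /∅/ ok → well-formed
tflu — σ1 onset /tfl/ (1→2→4 rises), coda /∅/ ok → well-formed

tlwe.tsnu, tflu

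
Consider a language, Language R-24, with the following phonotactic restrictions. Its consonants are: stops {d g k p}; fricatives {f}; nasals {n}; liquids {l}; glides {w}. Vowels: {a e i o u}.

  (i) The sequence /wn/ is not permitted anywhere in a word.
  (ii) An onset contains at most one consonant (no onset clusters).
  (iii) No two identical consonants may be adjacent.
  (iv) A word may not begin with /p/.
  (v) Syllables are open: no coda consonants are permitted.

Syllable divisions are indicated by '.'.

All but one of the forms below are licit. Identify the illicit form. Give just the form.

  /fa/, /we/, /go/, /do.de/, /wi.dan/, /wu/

/fa/ — σ1 onset /f/, coda /∅/ ok → licit
/we/ — σ1 onset /w/, coda /∅/ ok → licit
/go/ — σ1 onset /g/, coda /∅/ ok → licit
/do.de/ — σ1 onset /d/, coda /∅/ ok; σ2 onset /d/, coda /∅/ ok → licit
/wi.dan/ — violates constraint (v): syllable 2 coda /n/ has 1 consonant (> 0) → illicit
/wu/ — σ1 onset /w/, coda /∅/ ok → licit

/wi.dan/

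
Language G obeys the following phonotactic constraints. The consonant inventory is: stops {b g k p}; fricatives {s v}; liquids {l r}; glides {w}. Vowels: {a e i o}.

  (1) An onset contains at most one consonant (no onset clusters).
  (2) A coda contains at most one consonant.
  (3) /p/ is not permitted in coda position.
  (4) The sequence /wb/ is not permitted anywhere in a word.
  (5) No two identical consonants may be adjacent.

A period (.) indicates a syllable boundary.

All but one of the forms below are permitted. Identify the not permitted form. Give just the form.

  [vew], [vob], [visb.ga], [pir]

[visb.ga]

[vew] — σ1 onset /v/, coda /w/ ok → permitted
[vob] — σ1 onset /v/, coda /b/ ok → permitted
[visb.ga] — violates constraint 2: syllable 1 coda /sb/ has 2 consonants (> 1) → not permitted
[pir] — σ1 onset /p/, coda /r/ ok → permitted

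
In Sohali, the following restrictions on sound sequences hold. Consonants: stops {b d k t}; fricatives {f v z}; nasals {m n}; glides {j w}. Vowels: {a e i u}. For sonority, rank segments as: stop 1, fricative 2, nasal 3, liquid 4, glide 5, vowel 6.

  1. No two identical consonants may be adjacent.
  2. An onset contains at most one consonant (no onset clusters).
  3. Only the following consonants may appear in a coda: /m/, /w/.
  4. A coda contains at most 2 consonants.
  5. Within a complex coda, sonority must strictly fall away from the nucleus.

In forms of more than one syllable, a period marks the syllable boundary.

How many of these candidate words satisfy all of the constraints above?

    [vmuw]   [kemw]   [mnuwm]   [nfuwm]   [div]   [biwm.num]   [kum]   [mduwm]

2

[vmuw] — violates constraint 2: syllable 1 onset /vm/ has 2 consonants (> 1) → not permitted
[kemw] — violates constraint 5: syllable 1 coda /mw/: /m/ (nasal, 3) → /w/ (glide, 5) does not fall → not permitted
[mnuwm] — violates constraint 2: syllable 1 onset /mn/ has 2 consonants (> 1) → not permitted
[nfuwm] — violates constraint 2: syllable 1 onset /nf/ has 2 consonants (> 1) → not permitted
[div] — violates constraint 3: syllable 1 coda contains /v/, which is not a licensed coda consonant → not permitted
[biwm.num] — σ1 onset /b/, coda /wm/ (5→3 falls) ok; σ2 onset /n/, coda /m/ ok → permitted
[kum] — σ1 onset /k/, coda /m/ ok → permitted
[mduwm] — violates constraint 2: syllable 1 onset /md/ has 2 consonants (> 1) → not permitted
Permitted: [biwm.num], [kum] → 2.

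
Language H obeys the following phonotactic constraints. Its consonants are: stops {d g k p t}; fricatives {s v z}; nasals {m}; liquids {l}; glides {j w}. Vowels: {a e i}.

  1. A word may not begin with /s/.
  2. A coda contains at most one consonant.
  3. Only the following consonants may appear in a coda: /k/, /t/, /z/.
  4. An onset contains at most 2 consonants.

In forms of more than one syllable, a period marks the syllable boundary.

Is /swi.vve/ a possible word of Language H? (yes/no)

/swi.vve/ — violates constraint 1: word begins with /s/ → ill-formed

no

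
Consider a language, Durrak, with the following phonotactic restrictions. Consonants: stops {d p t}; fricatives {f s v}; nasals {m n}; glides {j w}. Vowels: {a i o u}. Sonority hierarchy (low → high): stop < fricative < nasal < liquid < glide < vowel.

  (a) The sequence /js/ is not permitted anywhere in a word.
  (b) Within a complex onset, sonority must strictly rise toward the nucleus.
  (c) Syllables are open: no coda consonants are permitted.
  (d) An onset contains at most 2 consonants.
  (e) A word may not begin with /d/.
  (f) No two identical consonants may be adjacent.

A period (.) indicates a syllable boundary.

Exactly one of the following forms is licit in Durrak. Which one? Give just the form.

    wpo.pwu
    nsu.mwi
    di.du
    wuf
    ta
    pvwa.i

wpo.pwu — violates constraint (b): syllable 1 onset /wp/: /w/ (glide, 5) → /p/ (stop, 1) does not rise → illicit
nsu.mwi — violates constraint (b): syllable 1 onset /ns/: /n/ (nasal, 3) → /s/ (fricative, 2) does not rise → illicit
di.du — violates constraint (e): word begins with /d/ → illicit
wuf — violates constraint (c): syllable 1 coda /f/ has 1 consonant (> 0) → illicit
ta — σ1 onset /t/, coda /∅/ ok → licit
pvwa.i — violates constraint (d): syllable 1 onset /pvw/ has 3 consonants (> 2) → illicit

ta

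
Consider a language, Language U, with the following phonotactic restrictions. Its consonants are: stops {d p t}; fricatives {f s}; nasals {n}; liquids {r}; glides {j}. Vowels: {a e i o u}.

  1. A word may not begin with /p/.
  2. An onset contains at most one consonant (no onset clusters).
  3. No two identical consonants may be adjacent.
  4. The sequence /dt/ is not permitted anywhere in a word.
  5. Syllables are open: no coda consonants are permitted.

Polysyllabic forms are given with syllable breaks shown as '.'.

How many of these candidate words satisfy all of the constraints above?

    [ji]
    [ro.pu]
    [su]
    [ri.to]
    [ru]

5

[ji] — σ1 onset /j/, coda /∅/ ok → licit
[ro.pu] — σ1 onset /r/, coda /∅/ ok; σ2 onset /p/, coda /∅/ ok → licit
[su] — σ1 onset /s/, coda /∅/ ok → licit
[ri.to] — σ1 onset /r/, coda /∅/ ok; σ2 onset /t/, coda /∅/ ok → licit
[ru] — σ1 onset /r/, coda /∅/ ok → licit
Licit: [ji], [ro.pu], [su], [ri.to], [ru] → 5.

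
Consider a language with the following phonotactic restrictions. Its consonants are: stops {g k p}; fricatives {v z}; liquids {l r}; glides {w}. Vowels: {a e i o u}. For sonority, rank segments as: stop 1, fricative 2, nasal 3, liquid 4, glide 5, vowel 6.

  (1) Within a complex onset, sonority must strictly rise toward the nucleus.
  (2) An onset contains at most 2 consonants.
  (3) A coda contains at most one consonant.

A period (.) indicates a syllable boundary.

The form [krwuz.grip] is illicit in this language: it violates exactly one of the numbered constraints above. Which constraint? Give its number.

2

[krwuz.grip]: syllable 1 onset /krw/ has 3 consonants (> 2).
This is a violation of constraint 2: "An onset contains at most 2 consonants."
The remaining constraints (1, 3) are satisfied.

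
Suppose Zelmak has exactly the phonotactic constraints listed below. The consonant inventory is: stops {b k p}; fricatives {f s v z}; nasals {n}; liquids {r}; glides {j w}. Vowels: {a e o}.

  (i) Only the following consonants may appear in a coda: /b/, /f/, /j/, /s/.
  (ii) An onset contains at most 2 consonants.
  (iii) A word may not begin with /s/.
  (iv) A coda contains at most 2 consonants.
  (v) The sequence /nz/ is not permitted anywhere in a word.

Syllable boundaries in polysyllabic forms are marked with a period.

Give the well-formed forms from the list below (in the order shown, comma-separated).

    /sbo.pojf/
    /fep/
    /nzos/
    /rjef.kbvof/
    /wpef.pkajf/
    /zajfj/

/sbo.pojf/ — violates constraint (iii): word begins with /s/ → ill-formed
/fep/ — violates constraint (i): syllable 1 coda contains /p/, which is not a licensed coda consonant → ill-formed
/nzos/ — violates constraint (v): contains banned sequence /nz/ → ill-formed
/rjef.kbvof/ — violates constraint (ii): syllable 2 onset /kbv/ has 3 consonants (> 2) → ill-formed
/wpef.pkajf/ — σ1 onset /wp/ (2C), coda /f/ ok; σ2 onset /pk/ (2C), coda /jf/ (2C) ok → well-formed
/zajfj/ — violates constraint (iv): syllable 1 coda /jfj/ has 3 consonants (> 2) → ill-formed

/wpef.pkajf/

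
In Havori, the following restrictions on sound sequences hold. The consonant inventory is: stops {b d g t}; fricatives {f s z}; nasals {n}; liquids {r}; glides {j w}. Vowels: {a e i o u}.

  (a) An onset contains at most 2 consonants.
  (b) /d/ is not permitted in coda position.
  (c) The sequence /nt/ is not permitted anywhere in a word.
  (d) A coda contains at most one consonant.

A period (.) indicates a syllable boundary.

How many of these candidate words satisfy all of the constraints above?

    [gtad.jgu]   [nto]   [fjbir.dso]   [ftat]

1

[gtad.jgu] — violates constraint (b): syllable 1 coda contains /d/ → not permitted
[nto] — violates constraint (c): contains banned sequence /nt/ → not permitted
[fjbir.dso] — violates constraint (a): syllable 1 onset /fjb/ has 3 consonants (> 2) → not permitted
[ftat] — σ1 onset /ft/ (2C), coda /t/ ok → permitted
Permitted: [ftat] → 1.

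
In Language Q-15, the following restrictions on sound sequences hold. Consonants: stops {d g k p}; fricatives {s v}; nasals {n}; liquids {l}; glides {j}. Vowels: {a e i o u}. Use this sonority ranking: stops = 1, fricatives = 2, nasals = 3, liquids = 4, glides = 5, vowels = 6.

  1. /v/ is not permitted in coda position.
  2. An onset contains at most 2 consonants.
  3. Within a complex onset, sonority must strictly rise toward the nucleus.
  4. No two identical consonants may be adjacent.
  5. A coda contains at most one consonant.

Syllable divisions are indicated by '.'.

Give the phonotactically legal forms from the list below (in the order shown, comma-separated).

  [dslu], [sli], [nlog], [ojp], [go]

[dslu] — violates constraint 2: syllable 1 onset /dsl/ has 3 consonants (> 2) → phonotactically illegal
[sli] — σ1 onset /sl/ (2→4 rises), coda /∅/ ok → phonotactically legal
[nlog] — σ1 onset /nl/ (3→4 rises), coda /g/ ok → phonotactically legal
[ojp] — violates constraint 5: syllable 1 coda /jp/ has 2 consonants (> 1) → phonotactically illegal
[go] — σ1 onset /g/, coda /∅/ ok → phonotactically legal

[sli], [nlog], [go]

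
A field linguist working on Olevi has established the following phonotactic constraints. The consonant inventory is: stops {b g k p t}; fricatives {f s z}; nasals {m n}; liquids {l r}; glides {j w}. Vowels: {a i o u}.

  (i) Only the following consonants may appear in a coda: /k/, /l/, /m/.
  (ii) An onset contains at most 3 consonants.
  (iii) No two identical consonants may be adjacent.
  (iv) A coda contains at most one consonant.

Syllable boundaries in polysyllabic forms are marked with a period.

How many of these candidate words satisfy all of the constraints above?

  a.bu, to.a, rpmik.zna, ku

a.bu — σ1 onset /∅/, coda /∅/ ok; σ2 onset /b/, coda /∅/ ok → well-formed
to.a — σ1 onset /t/, coda /∅/ ok; σ2 onset /∅/, coda /∅/ ok → well-formed
rpmik.zna — σ1 onset /rpm/ (3C), coda /k/ ok; σ2 onset /zn/ (2C), coda /∅/ ok → well-formed
ku — σ1 onset /k/, coda /∅/ ok → well-formed
Well-formed: a.bu, to.a, rpmik.zna, ku → 4.

4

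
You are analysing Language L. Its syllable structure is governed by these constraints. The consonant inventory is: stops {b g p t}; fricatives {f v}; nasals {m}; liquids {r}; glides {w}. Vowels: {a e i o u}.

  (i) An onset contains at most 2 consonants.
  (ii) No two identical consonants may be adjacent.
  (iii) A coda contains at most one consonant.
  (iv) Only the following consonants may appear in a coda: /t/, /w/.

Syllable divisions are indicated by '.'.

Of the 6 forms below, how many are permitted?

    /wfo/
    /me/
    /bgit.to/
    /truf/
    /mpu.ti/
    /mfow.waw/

/wfo/ — σ1 onset /wf/ (2C), coda /∅/ ok → permitted
/me/ — σ1 onset /m/, coda /∅/ ok → permitted
/bgit.to/ — violates constraint (ii): adjacent identical consonants /tt/ → not permitted
/truf/ — violates constraint (iv): syllable 1 coda contains /f/, which is not a licensed coda consonant → not permitted
/mpu.ti/ — σ1 onset /mp/ (2C), coda /∅/ ok; σ2 onset /t/, coda /∅/ ok → permitted
/mfow.waw/ — violates constraint (ii): adjacent identical consonants /ww/ → not permitted
Permitted: /wfo/, /me/, /mpu.ti/ → 3.

3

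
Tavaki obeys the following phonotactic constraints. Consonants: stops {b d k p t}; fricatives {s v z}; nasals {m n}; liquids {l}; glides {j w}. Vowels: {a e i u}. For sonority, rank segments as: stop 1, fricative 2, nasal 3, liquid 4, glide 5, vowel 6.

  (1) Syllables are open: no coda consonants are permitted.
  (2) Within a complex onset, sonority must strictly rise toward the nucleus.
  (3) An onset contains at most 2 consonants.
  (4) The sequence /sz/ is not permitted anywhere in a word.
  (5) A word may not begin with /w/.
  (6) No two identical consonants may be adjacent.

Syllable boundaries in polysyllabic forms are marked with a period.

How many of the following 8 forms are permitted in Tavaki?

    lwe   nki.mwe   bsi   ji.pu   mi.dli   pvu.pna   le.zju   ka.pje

7

lwe — σ1 onset /lw/ (4→5 rises), coda /∅/ ok → permitted
nki.mwe — violates constraint 2: syllable 1 onset /nk/: /n/ (nasal, 3) → /k/ (stop, 1) does not rise → not permitted
bsi — σ1 onset /bs/ (1→2 rises), coda /∅/ ok → permitted
ji.pu — σ1 onset /j/, coda /∅/ ok; σ2 onset /p/, coda /∅/ ok → permitted
mi.dli — σ1 onset /m/, coda /∅/ ok; σ2 onset /dl/ (1→4 rises), coda /∅/ ok → permitted
pvu.pna — σ1 onset /pv/ (1→2 rises), coda /∅/ ok; σ2 onset /pn/ (1→3 rises), coda /∅/ ok → permitted
le.zju — σ1 onset /l/, coda /∅/ ok; σ2 onset /zj/ (2→5 rises), coda /∅/ ok → permitted
ka.pje — σ1 onset /k/, coda /∅/ ok; σ2 onset /pj/ (1→5 rises), coda /∅/ ok → permitted
Permitted: lwe, bsi, ji.pu, mi.dli, pvu.pna, le.zju, ka.pje → 7.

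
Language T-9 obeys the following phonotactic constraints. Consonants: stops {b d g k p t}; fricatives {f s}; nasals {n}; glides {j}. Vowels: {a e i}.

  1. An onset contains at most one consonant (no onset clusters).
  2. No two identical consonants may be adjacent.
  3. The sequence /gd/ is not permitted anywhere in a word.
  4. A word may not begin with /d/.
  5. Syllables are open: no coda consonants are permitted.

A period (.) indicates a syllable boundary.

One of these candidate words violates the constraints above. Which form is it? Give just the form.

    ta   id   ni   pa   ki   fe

ta — σ1 onset /t/, coda /∅/ ok → permitted
id — violates constraint 5: syllable 1 coda /d/ has 1 consonant (> 0) → not permitted
ni — σ1 onset /n/, coda /∅/ ok → permitted
pa — σ1 onset /p/, coda /∅/ ok → permitted
ki — σ1 onset /k/, coda /∅/ ok → permitted
fe — σ1 onset /f/, coda /∅/ ok → permitted

id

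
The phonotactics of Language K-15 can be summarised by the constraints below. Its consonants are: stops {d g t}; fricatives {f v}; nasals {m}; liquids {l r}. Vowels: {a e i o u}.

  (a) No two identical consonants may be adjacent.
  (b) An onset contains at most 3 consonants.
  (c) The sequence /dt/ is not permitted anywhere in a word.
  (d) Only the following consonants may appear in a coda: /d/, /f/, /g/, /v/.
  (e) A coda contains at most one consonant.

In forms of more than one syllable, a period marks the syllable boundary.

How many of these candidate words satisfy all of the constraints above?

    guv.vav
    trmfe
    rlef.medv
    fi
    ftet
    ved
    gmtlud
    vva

2

guv.vav — violates constraint (a): adjacent identical consonants /vv/ → illicit
trmfe — violates constraint (b): syllable 1 onset /trmf/ has 4 consonants (> 3) → illicit
rlef.medv — violates constraint (e): syllable 2 coda /dv/ has 2 consonants (> 1) → illicit
fi — σ1 onset /f/, coda /∅/ ok → licit
ftet — violates constraint (d): syllable 1 coda contains /t/, which is not a licensed coda consonant → illicit
ved — σ1 onset /v/, coda /d/ ok → licit
gmtlud — violates constraint (b): syllable 1 onset /gmtl/ has 4 consonants (> 3) → illicit
vva — violates constraint (a): adjacent identical consonants /vv/ → illicit
Licit: fi, ved → 2.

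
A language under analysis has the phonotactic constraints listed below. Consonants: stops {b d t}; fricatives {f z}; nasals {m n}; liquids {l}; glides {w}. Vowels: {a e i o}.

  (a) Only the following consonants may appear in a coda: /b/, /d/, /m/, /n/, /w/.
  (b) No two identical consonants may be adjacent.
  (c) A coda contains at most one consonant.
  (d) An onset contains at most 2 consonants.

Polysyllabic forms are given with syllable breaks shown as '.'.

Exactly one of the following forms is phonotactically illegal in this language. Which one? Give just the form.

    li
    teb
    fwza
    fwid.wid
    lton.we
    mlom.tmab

fwza

li — σ1 onset /l/, coda /∅/ ok → phonotactically legal
teb — σ1 onset /t/, coda /b/ ok → phonotactically legal
fwza — violates constraint (d): syllable 1 onset /fwz/ has 3 consonants (> 2) → phonotactically illegal
fwid.wid — σ1 onset /fw/ (2C), coda /d/ ok; σ2 onset /w/, coda /d/ ok → phonotactically legal
lton.we — σ1 onset /lt/ (2C), coda /n/ ok; σ2 onset /w/, coda /∅/ ok → phonotactically legal
mlom.tmab — σ1 onset /ml/ (2C), coda /m/ ok; σ2 onset /tm/ (2C), coda /b/ ok → phonotactically legal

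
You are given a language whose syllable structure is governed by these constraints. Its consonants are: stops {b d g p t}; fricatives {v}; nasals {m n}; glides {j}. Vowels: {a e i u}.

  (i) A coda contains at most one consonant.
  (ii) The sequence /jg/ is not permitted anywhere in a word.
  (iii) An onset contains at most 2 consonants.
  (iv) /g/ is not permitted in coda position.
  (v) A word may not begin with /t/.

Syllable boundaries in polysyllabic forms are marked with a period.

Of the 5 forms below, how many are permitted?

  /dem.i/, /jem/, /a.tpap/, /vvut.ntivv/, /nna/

/dem.i/ — σ1 onset /d/, coda /m/ ok; σ2 onset /∅/, coda /∅/ ok → permitted
/jem/ — σ1 onset /j/, coda /m/ ok → permitted
/a.tpap/ — σ1 onset /∅/, coda /∅/ ok; σ2 onset /tp/ (2C), coda /p/ ok → permitted
/vvut.ntivv/ — violates constraint (i): syllable 2 coda /vv/ has 2 consonants (> 1) → not permitted
/nna/ — σ1 onset /nn/ (2C), coda /∅/ ok → permitted
Permitted: /dem.i/, /jem/, /a.tpap/, /nna/ → 4.

4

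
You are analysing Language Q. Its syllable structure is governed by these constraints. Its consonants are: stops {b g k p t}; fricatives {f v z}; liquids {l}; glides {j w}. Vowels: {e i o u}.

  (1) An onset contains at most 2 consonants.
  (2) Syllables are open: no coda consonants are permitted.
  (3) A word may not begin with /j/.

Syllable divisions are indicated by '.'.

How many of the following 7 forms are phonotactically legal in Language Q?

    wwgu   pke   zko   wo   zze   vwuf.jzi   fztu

4

wwgu — violates constraint 1: syllable 1 onset /wwg/ has 3 consonants (> 2) → phonotactically illegal
pke — σ1 onset /pk/ (2C), coda /∅/ ok → phonotactically legal
zko — σ1 onset /zk/ (2C), coda /∅/ ok → phonotactically legal
wo — σ1 onset /w/, coda /∅/ ok → phonotactically legal
zze — σ1 onset /zz/ (2C), coda /∅/ ok → phonotactically legal
vwuf.jzi — violates constraint 2: syllable 1 coda /f/ has 1 consonant (> 0) → phonotactically illegal
fztu — violates constraint 1: syllable 1 onset /fzt/ has 3 consonants (> 2) → phonotactically illegal
Phonotactically legal: pke, zko, wo, zze → 4.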